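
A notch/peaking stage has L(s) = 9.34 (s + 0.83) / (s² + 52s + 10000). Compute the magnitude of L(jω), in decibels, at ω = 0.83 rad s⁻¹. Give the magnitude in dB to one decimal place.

|j0.83 + 0.83| = √(0.83² + 0.83²) = 1.174
|(j0.83)² + 52(j0.83) + 10000| = |9999.3 + j43.16| = 9999
|L(j0.83)| = 9.34 × 1.174 / 9999 = 0.0010964
20 log₁₀(0.0010964) = -59.20 dB

-59.2 dB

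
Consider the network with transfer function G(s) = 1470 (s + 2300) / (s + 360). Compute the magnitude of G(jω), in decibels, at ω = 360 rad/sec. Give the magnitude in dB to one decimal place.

|j360 + 2300| = √(360² + 2300²) = 2328
|j360 + 360| = √(360² + 360²) = 509.1
|G(j360)| = 1470 × 2328 / 509.1 = 6721.8
20 log₁₀(6721.8) = 76.55 dB

76.5 dB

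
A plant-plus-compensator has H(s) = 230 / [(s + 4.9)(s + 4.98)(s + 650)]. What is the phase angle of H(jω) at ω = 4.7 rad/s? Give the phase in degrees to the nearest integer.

∠(j4.7 + 4.9) = arctan(4.7/4.9) = 43.81°
∠(j4.7 + 4.98) = arctan(4.7/4.98) = 43.34°
∠(j4.7 + 650) = arctan(4.7/650) = 0.41°
∠H(j4.7) = − (43.81° + 43.34° + 0.41°) = -87.56°

-88°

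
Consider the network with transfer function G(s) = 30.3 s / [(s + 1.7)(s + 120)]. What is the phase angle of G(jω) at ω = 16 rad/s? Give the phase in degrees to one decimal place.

-1.5°

∠(j16) = 90.00°
∠(j16 + 1.7) = arctan(16/1.7) = 83.94°
∠(j16 + 120) = arctan(16/120) = 7.59°
∠G(j16) = 90.00° − (83.94° + 7.59°) = -1.53°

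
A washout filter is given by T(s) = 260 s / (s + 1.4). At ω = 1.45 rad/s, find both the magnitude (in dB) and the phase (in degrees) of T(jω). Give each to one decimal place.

|j1.45| = 1.45
|j1.45 + 1.4| = √(1.45² + 1.4²) = 2.016
|T(j1.45)| = 260 × 1.45 / 2.016 = 187.04
20 log₁₀(187.04) = 45.44 dB
∠(j1.45) = 90.00°
∠(j1.45 + 1.4) = arctan(1.45/1.4) = 46.01°
∠T(j1.45) = 90.00° − 46.01° = 43.99°

|T| = 45.4 dB, ∠T = 44.0°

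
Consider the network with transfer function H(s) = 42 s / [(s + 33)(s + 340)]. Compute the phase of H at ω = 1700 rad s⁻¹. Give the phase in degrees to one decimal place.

-77.6°

∠(j1700) = 90.00°
∠(j1700 + 33) = arctan(1700/33) = 88.89°
∠(j1700 + 340) = arctan(1700/340) = 78.69°
∠H(j1700) = 90.00° − (88.89° + 78.69°) = -77.58°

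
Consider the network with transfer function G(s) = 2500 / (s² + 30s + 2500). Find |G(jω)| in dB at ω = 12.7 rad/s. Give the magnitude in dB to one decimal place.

|(j12.7)² + 30(j12.7) + 2500| = |2338.7 + j381| = 2370
|G(j12.7)| = 2500 / 2370 = 1.0551
20 log₁₀(1.0551) = 0.47 dB

0.5 dB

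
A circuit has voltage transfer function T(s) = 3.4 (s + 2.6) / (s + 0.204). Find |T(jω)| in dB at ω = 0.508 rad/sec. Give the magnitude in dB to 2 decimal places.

24.33 dB

|j0.508 + 2.6| = √(0.508² + 2.6²) = 2.649
|j0.508 + 0.204| = √(0.508² + 0.204²) = 0.5474
|T(j0.508)| = 3.4 × 2.649 / 0.5474 = 16.454
20 log₁₀(16.454) = 24.325 dB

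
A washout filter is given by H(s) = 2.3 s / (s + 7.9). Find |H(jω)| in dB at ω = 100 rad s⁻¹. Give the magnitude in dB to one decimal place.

|j100| = 100
|j100 + 7.9| = √(100² + 7.9²) = 100.3
|H(j100)| = 2.3 × 100 / 100.3 = 2.2929
20 log₁₀(2.2929) = 7.21 dB

7.2 dB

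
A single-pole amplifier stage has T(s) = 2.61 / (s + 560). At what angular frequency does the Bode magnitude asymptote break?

560 rad/s

The single real pole at s = −560 gives a corner at ω = 560 rad/s.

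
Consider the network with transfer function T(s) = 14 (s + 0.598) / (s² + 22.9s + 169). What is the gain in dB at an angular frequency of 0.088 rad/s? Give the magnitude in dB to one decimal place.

|j0.088 + 0.598| = √(0.088² + 0.598²) = 0.6044
|(j0.088)² + 22.9(j0.088) + 169| = |168.99 + j2.0152| = 169
|T(j0.088)| = 14 × 0.6044 / 169 = 0.050071
20 log₁₀(0.050071) = -26.01 dB

-26.0 dB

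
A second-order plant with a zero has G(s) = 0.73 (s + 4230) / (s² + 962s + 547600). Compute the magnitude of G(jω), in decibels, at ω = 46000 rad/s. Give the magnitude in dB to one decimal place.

-96.0 dB

|j46000 + 4230| = √(46000² + 4230²) = 4.619e+04
|(j46000)² + 962(j46000) + 547600| = |-2.1155e+09 + j4.4252e+07| = 2.116e+09
|G(j46000)| = 0.73 × 4.619e+04 / 2.116e+09 = 1.5937e-05
20 log₁₀(1.5937e-05) = -95.95 dB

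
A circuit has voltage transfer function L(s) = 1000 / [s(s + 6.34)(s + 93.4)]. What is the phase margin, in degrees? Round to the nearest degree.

75°

Gain crossover: |L(jω)| = 1 at ω ≈ 1.63 rad s⁻¹.
∠L(j1.63) = −90° − arctan(1.63/6.34) − arctan(1.63/93.4) ≈ -105.46°
PM = 180° + (-105.46°) = 74.54°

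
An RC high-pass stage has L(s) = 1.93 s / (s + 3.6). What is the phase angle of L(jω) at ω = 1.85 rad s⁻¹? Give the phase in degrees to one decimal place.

∠(j1.85) = 90.00°
∠(j1.85 + 3.6) = arctan(1.85/3.6) = 27.20°
∠L(j1.85) = 90.00° − 27.20° = 62.80°

62.8°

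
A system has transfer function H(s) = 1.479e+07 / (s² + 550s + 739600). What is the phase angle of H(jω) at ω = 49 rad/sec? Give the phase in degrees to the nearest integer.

-2 deg

∠[(j49)² + 550(j49) + 739600] = ∠[7.372e+05 + j26950] = 2.09°
∠H(j49) = −2.09° = -2.09°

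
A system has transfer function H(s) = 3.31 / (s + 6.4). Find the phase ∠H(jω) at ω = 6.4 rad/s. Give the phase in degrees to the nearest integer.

-45°

∠(j6.4 + 6.4) = arctan(6.4/6.4) = 45.00°
∠H(j6.4) = −45.00° = -45.00°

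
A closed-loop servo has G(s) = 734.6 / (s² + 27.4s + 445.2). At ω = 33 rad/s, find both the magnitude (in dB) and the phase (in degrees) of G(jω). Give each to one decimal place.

|G| = -3.6 dB, ∠G = -125.5°

|(j33)² + 27.4(j33) + 445.2| = |-643.8 + j904.2| = 1110
|G(j33)| = 734.6 / 1110 = 0.66181
20 log₁₀(0.66181) = -3.59 dB
∠[(j33)² + 27.4(j33) + 445.2] = ∠[-643.8 + j904.2] = 125.45°
∠G(j33) = −125.45° = -125.45°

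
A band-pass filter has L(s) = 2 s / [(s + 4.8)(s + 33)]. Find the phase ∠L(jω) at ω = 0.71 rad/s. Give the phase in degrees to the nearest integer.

∠(j0.71) = 90.00°
∠(j0.71 + 4.8) = arctan(0.71/4.8) = 8.41°
∠(j0.71 + 33) = arctan(0.71/33) = 1.23°
∠L(j0.71) = 90.00° − (8.41° + 1.23°) = 80.35°

80°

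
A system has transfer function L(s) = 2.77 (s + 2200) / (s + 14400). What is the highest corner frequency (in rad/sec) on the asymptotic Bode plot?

Break frequencies occur at each pole and zero magnitude: 2200 rad/sec, 14400 rad/sec.
The highest is 14400 rad/sec.

14400 rad/sec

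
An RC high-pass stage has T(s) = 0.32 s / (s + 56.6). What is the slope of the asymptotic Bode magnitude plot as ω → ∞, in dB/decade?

With 1 zero and 1 pole, the high-frequency asymptotic slope is 20 × (1 − 1) = 0 dB/decade.

0 dB/decade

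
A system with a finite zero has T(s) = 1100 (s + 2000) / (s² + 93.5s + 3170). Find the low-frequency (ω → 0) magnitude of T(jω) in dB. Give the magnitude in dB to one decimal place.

T(0) = 1100 × 2000 / 3170 = 694.01
20 log₁₀(694.01) = 56.83 dB

56.8 dB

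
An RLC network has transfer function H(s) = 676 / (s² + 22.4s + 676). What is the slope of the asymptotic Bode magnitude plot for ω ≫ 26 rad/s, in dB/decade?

-40 dB/decade

With 0 zeros and 2 poles, the high-frequency asymptotic slope is 20 × (0 − 2) = -40 dB/decade.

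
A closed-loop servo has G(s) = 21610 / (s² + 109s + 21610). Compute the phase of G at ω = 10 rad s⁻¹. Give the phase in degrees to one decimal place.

-2.9 deg

∠[(j10)² + 109(j10) + 21610] = ∠[21510 + j1090] = 2.90°
∠G(j10) = −2.90° = -2.90°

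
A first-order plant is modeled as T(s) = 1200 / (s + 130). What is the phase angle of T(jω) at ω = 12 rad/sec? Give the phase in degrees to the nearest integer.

-5°

∠(j12 + 130) = arctan(12/130) = 5.27°
∠T(j12) = −5.27° = -5.27°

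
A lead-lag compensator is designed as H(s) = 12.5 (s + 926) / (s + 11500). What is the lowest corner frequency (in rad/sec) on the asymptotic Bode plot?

926 rad/sec

Break frequencies occur at each pole and zero magnitude: 926 rad/sec, 11500 rad/sec.
The lowest is 926 rad/sec.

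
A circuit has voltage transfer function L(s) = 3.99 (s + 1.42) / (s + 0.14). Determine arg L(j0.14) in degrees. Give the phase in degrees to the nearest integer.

-39°

∠(j0.14 + 1.42) = arctan(0.14/1.42) = 5.63°
∠(j0.14 + 0.14) = arctan(0.14/0.14) = 45.00°
∠L(j0.14) = 5.63° − 45.00° = -39.37°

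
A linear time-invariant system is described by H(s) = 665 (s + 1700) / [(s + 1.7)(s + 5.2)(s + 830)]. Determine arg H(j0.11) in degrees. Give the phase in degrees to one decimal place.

∠(j0.11 + 1700) = arctan(0.11/1700) = 0.00°
∠(j0.11 + 1.7) = arctan(0.11/1.7) = 3.70°
∠(j0.11 + 5.2) = arctan(0.11/5.2) = 1.21°
∠(j0.11 + 830) = arctan(0.11/830) = 0.01°
∠H(j0.11) = 0.00° − (3.70° + 1.21° + 0.01°) = -4.92°

-4.9°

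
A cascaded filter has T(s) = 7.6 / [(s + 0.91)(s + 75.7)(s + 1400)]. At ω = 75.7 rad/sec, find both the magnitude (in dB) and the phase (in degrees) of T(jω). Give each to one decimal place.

|T| = -123.5 dB, ∠T = -137.4°

|j75.7 + 0.91| = √(75.7² + 0.91²) = 75.71
|j75.7 + 75.7| = √(75.7² + 75.7²) = 107.1
|j75.7 + 1400| = √(75.7² + 1400²) = 1402
|T(j75.7)| = 7.6 / (75.71 × 107.1 × 1402) = 6.6883e-07
20 log₁₀(6.6883e-07) = -123.49 dB
∠(j75.7 + 0.91) = arctan(75.7/0.91) = 89.31°
∠(j75.7 + 75.7) = arctan(75.7/75.7) = 45.00°
∠(j75.7 + 1400) = arctan(75.7/1400) = 3.10°
∠T(j75.7) = − (89.31° + 45.00° + 3.10°) = -137.41°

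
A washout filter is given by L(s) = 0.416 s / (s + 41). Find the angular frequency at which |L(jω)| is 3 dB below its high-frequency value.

For a single-pole high-pass, the −3 dB point is at the pole: ω = 41 rad/s.

41 rad/s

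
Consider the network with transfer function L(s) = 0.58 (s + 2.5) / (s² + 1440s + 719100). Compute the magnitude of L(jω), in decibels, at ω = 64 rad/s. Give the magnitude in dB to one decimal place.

|j64 + 2.5| = √(64² + 2.5²) = 64.05
|(j64)² + 1440(j64) + 719100| = |7.15e+05 + j92160| = 7.209e+05
|L(j64)| = 0.58 × 64.05 / 7.209e+05 = 5.1529e-05
20 log₁₀(5.1529e-05) = -85.76 dB

-85.8 dB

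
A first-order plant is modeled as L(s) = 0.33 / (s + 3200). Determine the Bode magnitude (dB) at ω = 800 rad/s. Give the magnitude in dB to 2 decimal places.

-80.00 dB

|j800 + 3200| = √(800² + 3200²) = 3298
|L(j800)| = 0.33 / 3298 = 0.00010005
20 log₁₀(0.00010005) = -79.996 dB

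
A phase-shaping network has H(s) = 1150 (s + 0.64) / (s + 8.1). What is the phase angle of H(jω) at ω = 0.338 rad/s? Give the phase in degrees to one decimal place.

∠(j0.338 + 0.64) = arctan(0.338/0.64) = 27.84°
∠(j0.338 + 8.1) = arctan(0.338/8.1) = 2.39°
∠H(j0.338) = 27.84° − 2.39° = 25.45°

25.5°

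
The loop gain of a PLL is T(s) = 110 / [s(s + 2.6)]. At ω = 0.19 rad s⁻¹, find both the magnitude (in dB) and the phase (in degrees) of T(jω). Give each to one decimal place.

|T| = 46.9 dB, ∠T = -94.2 deg

|j0.19 + 2.6| = √(0.19² + 2.6²) = 2.607
|j0.19| = 0.19
|T(j0.19)| = 110 / (2.607 × 0.19) = 222.08
20 log₁₀(222.08) = 46.93 dB
∠(j0.19 + 2.6) = arctan(0.19/2.6) = 4.18°
∠(j0.19) = 90.00°
∠T(j0.19) = − (4.18° + 90.00°) = -94.18°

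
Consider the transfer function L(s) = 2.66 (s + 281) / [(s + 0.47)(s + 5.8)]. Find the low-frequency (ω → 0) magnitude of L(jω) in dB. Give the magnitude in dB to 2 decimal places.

48.76 dB

L(0) = 2.66 × 281 / (0.47 × 5.8) = 274.2
20 log₁₀(274.2) = 48.761 dB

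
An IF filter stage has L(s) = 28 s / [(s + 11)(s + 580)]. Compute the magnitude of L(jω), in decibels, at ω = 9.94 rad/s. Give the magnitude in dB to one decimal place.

|j9.94| = 9.94
|j9.94 + 11| = √(9.94² + 11²) = 14.83
|j9.94 + 580| = √(9.94² + 580²) = 580.1
|L(j9.94)| = 28 × 9.94 / (14.83 × 580.1) = 0.032362
20 log₁₀(0.032362) = -29.80 dB

-29.8 dB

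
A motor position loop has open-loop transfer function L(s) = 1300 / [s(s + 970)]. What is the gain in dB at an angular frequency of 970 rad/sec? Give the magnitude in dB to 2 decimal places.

|j970 + 970| = √(970² + 970²) = 1372
|j970| = 970
|L(j970)| = 1300 / (1372 × 970) = 0.00097698
20 log₁₀(0.00097698) = -60.202 dB

-60.20 dB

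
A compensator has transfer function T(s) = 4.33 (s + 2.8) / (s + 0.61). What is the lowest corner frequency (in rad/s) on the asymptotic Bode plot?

Break frequencies occur at each pole and zero magnitude: 0.61 rad/s, 2.8 rad/s.
The lowest is 0.61 rad/s.

0.61 rad/s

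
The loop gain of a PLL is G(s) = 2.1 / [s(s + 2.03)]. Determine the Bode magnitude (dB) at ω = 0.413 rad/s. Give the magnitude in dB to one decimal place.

7.8 dB

|j0.413 + 2.03| = √(0.413² + 2.03²) = 2.072
|j0.413| = 0.413
|G(j0.413)| = 2.1 / (2.072 × 0.413) = 2.4545
20 log₁₀(2.4545) = 7.80 dB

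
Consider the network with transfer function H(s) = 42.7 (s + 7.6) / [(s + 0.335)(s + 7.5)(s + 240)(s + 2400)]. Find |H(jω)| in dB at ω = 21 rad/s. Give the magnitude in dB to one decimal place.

-109.1 dB

|j21 + 7.6| = √(21² + 7.6²) = 22.33
|j21 + 0.335| = √(21² + 0.335²) = 21
|j21 + 7.5| = √(21² + 7.5²) = 22.3
|j21 + 240| = √(21² + 240²) = 240.9
|j21 + 2400| = √(21² + 2400²) = 2400
|H(j21)| = 42.7 × 22.33 / (21 × 22.3 × 240.9 × 2400) = 3.5214e-06
20 log₁₀(3.5214e-06) = -109.07 dB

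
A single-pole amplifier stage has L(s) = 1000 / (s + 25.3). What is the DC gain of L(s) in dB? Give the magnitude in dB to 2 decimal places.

31.94 dB

L(0) = 1000 / 25.3 = 39.526
20 log₁₀(39.526) = 31.938 dB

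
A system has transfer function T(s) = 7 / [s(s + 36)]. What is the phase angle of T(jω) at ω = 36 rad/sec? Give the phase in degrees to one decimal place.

-135.0°

∠(j36 + 36) = arctan(36/36) = 45.00°
∠(j36) = 90.00°
∠T(j36) = − (45.00° + 90.00°) = -135.00°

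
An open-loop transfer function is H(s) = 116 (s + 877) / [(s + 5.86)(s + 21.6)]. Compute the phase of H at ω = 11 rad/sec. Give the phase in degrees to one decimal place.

-88.2°

∠(j11 + 877) = arctan(11/877) = 0.72°
∠(j11 + 5.86) = arctan(11/5.86) = 61.95°
∠(j11 + 21.6) = arctan(11/21.6) = 26.99°
∠H(j11) = 0.72° − (61.95° + 26.99°) = -88.22°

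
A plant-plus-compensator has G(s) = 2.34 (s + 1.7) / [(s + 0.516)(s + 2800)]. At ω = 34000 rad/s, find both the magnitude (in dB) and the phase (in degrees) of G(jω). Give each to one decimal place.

|j34000 + 1.7| = √(34000² + 1.7²) = 3.4e+04
|j34000 + 0.516| = √(34000² + 0.516²) = 3.4e+04
|j34000 + 2800| = √(34000² + 2800²) = 3.412e+04
|G(j34000)| = 2.34 × 3.4e+04 / (3.4e+04 × 3.412e+04) = 6.8591e-05
20 log₁₀(6.8591e-05) = -83.27 dB
∠(j34000 + 1.7) = arctan(34000/1.7) = 90.00°
∠(j34000 + 0.516) = arctan(34000/0.516) = 90.00°
∠(j34000 + 2800) = arctan(34000/2800) = 85.29°
∠G(j34000) = 90.00° − (90.00° + 85.29°) = -85.29°

|G| = -83.3 dB, ∠G = -85.3°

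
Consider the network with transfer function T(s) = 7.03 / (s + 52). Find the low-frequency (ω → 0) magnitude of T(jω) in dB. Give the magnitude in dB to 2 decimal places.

-17.38 dB

T(0) = 7.03 / 52 = 0.13519
20 log₁₀(0.13519) = -17.381 dB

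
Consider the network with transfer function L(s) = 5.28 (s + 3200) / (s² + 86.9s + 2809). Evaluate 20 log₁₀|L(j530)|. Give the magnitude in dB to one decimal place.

-24.3 dB

|j530 + 3200| = √(530² + 3200²) = 3244
|(j530)² + 86.9(j530) + 2809| = |-2.7809e+05 + j46057| = 2.819e+05
|L(j530)| = 5.28 × 3244 / 2.819e+05 = 0.060757
20 log₁₀(0.060757) = -24.33 dB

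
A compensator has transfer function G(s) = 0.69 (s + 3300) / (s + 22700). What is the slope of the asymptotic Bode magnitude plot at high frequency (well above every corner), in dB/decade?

With 1 zero and 1 pole, the high-frequency asymptotic slope is 20 × (1 − 1) = 0 dB/decade.

0 dB/decade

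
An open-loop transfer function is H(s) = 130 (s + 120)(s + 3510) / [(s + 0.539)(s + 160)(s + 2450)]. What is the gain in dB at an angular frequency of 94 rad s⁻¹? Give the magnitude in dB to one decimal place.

|j94 + 120| = √(94² + 120²) = 152.4
|j94 + 3510| = √(94² + 3510²) = 3511
|j94 + 0.539| = √(94² + 0.539²) = 94
|j94 + 160| = √(94² + 160²) = 185.6
|j94 + 2450| = √(94² + 2450²) = 2452
|H(j94)| = 130 × 152.4 × 3511 / (94 × 185.6 × 2452) = 1.6269
20 log₁₀(1.6269) = 4.23 dB

4.2 dB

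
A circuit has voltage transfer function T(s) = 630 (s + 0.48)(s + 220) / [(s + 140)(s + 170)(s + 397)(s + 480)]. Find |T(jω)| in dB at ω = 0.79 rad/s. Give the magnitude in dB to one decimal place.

|j0.79 + 0.48| = √(0.79² + 0.48²) = 0.9244
|j0.79 + 220| = √(0.79² + 220²) = 220
|j0.79 + 140| = √(0.79² + 140²) = 140
|j0.79 + 170| = √(0.79² + 170²) = 170
|j0.79 + 397| = √(0.79² + 397²) = 397
|j0.79 + 480| = √(0.79² + 480²) = 480
|T(j0.79)| = 630 × 0.9244 × 220 / (140 × 170 × 397 × 480) = 2.8249e-05
20 log₁₀(2.8249e-05) = -90.98 dB

-91.0 dB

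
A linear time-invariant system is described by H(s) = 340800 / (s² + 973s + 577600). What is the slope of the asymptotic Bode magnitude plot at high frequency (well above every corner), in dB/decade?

With 0 zeros and 2 poles, the high-frequency asymptotic slope is 20 × (0 − 2) = -40 dB/decade.

-40 dB/decade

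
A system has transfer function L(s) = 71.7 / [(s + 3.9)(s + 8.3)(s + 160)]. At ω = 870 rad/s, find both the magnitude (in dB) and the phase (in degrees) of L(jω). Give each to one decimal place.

|j870 + 3.9| = √(870² + 3.9²) = 870
|j870 + 8.3| = √(870² + 8.3²) = 870
|j870 + 160| = √(870² + 160²) = 884.6
|L(j870)| = 71.7 / (870 × 870 × 884.6) = 1.0708e-07
20 log₁₀(1.0708e-07) = -139.41 dB
∠(j870 + 3.9) = arctan(870/3.9) = 89.74°
∠(j870 + 8.3) = arctan(870/8.3) = 89.45°
∠(j870 + 160) = arctan(870/160) = 79.58°
∠L(j870) = − (89.74° + 89.45° + 79.58°) = -258.78°

|L| = -139.4 dB, ∠L = -258.8 deg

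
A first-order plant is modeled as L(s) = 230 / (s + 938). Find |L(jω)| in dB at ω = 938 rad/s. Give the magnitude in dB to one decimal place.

-15.2 dB

|j938 + 938| = √(938² + 938²) = 1327
|L(j938)| = 230 / 1327 = 0.17338
20 log₁₀(0.17338) = -15.22 dB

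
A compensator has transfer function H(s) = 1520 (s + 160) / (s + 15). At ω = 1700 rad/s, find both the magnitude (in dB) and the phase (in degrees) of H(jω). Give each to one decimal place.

|j1700 + 160| = √(1700² + 160²) = 1708
|j1700 + 15| = √(1700² + 15²) = 1700
|H(j1700)| = 1520 × 1708 / 1700 = 1526.7
20 log₁₀(1526.7) = 63.67 dB
∠(j1700 + 160) = arctan(1700/160) = 84.62°
∠(j1700 + 15) = arctan(1700/15) = 89.49°
∠H(j1700) = 84.62° − 89.49° = -4.87°

|H| = 63.7 dB, ∠H = -4.9°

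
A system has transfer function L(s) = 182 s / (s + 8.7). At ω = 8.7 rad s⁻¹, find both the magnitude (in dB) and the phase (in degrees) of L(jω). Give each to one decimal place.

|L| = 42.2 dB, ∠L = 45.0°

|j8.7| = 8.7
|j8.7 + 8.7| = √(8.7² + 8.7²) = 12.3
|L(j8.7)| = 182 × 8.7 / 12.3 = 128.69
20 log₁₀(128.69) = 42.19 dB
∠(j8.7) = 90.00°
∠(j8.7 + 8.7) = arctan(8.7/8.7) = 45.00°
∠L(j8.7) = 90.00° − 45.00° = 45.00°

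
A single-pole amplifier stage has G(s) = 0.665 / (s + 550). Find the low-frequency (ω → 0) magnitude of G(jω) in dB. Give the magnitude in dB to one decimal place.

-58.4 dB

G(0) = 0.665 / 550 = 0.0012091
20 log₁₀(0.0012091) = -58.35 dB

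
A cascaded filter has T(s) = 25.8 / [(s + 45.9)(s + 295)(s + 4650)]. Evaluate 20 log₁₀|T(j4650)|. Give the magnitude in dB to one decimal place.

-194.8 dB

|j4650 + 45.9| = √(4650² + 45.9²) = 4650
|j4650 + 295| = √(4650² + 295²) = 4659
|j4650 + 4650| = √(4650² + 4650²) = 6576
|T(j4650)| = 25.8 / (4650 × 4659 × 6576) = 1.8107e-10
20 log₁₀(1.8107e-10) = -194.84 dB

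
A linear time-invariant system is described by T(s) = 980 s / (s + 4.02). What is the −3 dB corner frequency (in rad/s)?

4.02 rad/s

For a single-pole high-pass, the −3 dB point is at the pole: ω = 4.02 rad/s.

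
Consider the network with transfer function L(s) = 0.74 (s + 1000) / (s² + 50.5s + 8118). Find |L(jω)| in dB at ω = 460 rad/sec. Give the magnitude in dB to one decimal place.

-48.0 dB

|j460 + 1000| = √(460² + 1000²) = 1101
|(j460)² + 50.5(j460) + 8118| = |-2.0348e+05 + j23230| = 2.048e+05
|L(j460)| = 0.74 × 1101 / 2.048e+05 = 0.0039772
20 log₁₀(0.0039772) = -48.01 dB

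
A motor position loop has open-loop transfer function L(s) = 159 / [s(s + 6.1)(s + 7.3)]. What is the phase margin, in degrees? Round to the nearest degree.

42°

Gain crossover: |L(jω)| = 1 at ω ≈ 2.97 rad/s.
∠L(j2.97) = −90° − arctan(2.97/6.1) − arctan(2.97/7.3) ≈ -138.14°
PM = 180° + (-138.14°) = 41.86°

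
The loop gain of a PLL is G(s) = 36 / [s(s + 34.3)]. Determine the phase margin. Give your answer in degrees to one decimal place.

Gain crossover: |G(jω)| = 1 at ω ≈ 1.05 rad/sec.
∠G(j1.05) = −90° − arctan(1.05/34.3) ≈ -91.75°
PM = 180° + (-91.75°) = 88.25°

88.2°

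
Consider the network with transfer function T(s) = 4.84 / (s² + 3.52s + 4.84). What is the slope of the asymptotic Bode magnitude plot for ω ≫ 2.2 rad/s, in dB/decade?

With 0 zeros and 2 poles, the high-frequency asymptotic slope is 20 × (0 − 2) = -40 dB/decade.

-40 dB/decade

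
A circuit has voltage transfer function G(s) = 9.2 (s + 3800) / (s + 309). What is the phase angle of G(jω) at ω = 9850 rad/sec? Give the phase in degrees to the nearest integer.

-19°

∠(j9850 + 3800) = arctan(9850/3800) = 68.90°
∠(j9850 + 309) = arctan(9850/309) = 88.20°
∠G(j9850) = 68.90° − 88.20° = -19.30°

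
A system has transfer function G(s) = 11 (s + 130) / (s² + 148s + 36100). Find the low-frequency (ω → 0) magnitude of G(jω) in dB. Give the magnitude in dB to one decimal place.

G(0) = 11 × 130 / 36100 = 0.039612
20 log₁₀(0.039612) = -28.04 dB

-28.0 dB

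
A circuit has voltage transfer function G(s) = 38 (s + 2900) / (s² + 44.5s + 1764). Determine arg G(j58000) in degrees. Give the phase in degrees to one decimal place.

∠(j58000 + 2900) = arctan(58000/2900) = 87.14°
∠[(j58000)² + 44.5(j58000) + 1764] = ∠[-3.364e+09 + j2.581e+06] = 179.96°
∠G(j58000) = 87.14° − 179.96° = -92.82°

-92.8 deg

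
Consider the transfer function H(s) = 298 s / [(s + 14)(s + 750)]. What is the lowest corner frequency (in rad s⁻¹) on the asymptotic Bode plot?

Break frequencies occur at each pole and zero magnitude: 14 rad s⁻¹, 750 rad s⁻¹.
The lowest is 14 rad s⁻¹.

14 rad s⁻¹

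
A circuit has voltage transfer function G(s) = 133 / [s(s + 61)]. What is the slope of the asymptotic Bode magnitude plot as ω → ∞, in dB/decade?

With 0 zeros and 2 poles, the high-frequency asymptotic slope is 20 × (0 − 2) = -40 dB/decade.

-40 dB/decade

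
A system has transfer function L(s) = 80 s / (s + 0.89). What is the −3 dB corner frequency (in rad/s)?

0.89 rad/s

For a single-pole high-pass, the −3 dB point is at the pole: ω = 0.89 rad/s.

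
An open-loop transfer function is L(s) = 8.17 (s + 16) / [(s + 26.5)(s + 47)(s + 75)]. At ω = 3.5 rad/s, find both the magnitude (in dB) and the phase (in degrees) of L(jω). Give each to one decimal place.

|j3.5 + 16| = √(3.5² + 16²) = 16.38
|j3.5 + 26.5| = √(3.5² + 26.5²) = 26.73
|j3.5 + 47| = √(3.5² + 47²) = 47.13
|j3.5 + 75| = √(3.5² + 75²) = 75.08
|L(j3.5)| = 8.17 × 16.38 / (26.73 × 47.13 × 75.08) = 0.0014147
20 log₁₀(0.0014147) = -56.99 dB
∠(j3.5 + 16) = arctan(3.5/16) = 12.34°
∠(j3.5 + 26.5) = arctan(3.5/26.5) = 7.52°
∠(j3.5 + 47) = arctan(3.5/47) = 4.26°
∠(j3.5 + 75) = arctan(3.5/75) = 2.67°
∠L(j3.5) = 12.34° − (7.52° + 4.26° + 2.67°) = -2.12°

|L| = -57.0 dB, ∠L = -2.1°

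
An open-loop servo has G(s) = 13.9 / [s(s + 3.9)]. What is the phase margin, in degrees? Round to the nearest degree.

54 deg

Gain crossover: |G(jω)| = 1 at ω ≈ 2.87 rad s⁻¹.
∠G(j2.87) = −90° − arctan(2.87/3.9) ≈ -126.35°
PM = 180° + (-126.35°) = 53.65°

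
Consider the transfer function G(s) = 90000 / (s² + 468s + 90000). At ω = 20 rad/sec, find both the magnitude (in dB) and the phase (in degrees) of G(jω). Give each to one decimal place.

|(j20)² + 468(j20) + 90000| = |89600 + j9360| = 9.009e+04
|G(j20)| = 90000 / 9.009e+04 = 0.99903
20 log₁₀(0.99903) = -0.01 dB
∠[(j20)² + 468(j20) + 90000] = ∠[89600 + j9360] = 5.96°
∠G(j20) = −5.96° = -5.96°

|G| = -0.0 dB, ∠G = -6.0°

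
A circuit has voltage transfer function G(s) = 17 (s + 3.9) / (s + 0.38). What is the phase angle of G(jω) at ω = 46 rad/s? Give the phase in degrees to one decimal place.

∠(j46 + 3.9) = arctan(46/3.9) = 85.15°
∠(j46 + 0.38) = arctan(46/0.38) = 89.53°
∠G(j46) = 85.15° − 89.53° = -4.37°

-4.4 deg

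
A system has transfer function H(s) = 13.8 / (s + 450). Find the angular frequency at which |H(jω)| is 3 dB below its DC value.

450 rad/s

For a single-pole low-pass, the −3 dB point is at the pole: ω = 450 rad/s.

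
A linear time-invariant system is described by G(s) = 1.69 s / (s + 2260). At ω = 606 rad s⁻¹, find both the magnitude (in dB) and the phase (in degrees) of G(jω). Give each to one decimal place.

|G| = -7.2 dB, ∠G = 75.0°

|j606| = 606
|j606 + 2260| = √(606² + 2260²) = 2340
|G(j606)| = 1.69 × 606 / 2340 = 0.4377
20 log₁₀(0.4377) = -7.18 dB
∠(j606) = 90.00°
∠(j606 + 2260) = arctan(606/2260) = 15.01°
∠G(j606) = 90.00° − 15.01° = 74.99°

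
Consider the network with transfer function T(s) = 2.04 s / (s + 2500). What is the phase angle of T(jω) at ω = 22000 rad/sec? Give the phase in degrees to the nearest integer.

6°

∠(j22000) = 90.00°
∠(j22000 + 2500) = arctan(22000/2500) = 83.52°
∠T(j22000) = 90.00° − 83.52° = 6.48°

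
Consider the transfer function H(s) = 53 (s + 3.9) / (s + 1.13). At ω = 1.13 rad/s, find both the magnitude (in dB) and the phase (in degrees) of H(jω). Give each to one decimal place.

|j1.13 + 3.9| = √(1.13² + 3.9²) = 4.06
|j1.13 + 1.13| = √(1.13² + 1.13²) = 1.598
|H(j1.13)| = 53 × 4.06 / 1.598 = 134.66
20 log₁₀(134.66) = 42.59 dB
∠(j1.13 + 3.9) = arctan(1.13/3.9) = 16.16°
∠(j1.13 + 1.13) = arctan(1.13/1.13) = 45.00°
∠H(j1.13) = 16.16° − 45.00° = -28.84°

|H| = 42.6 dB, ∠H = -28.8°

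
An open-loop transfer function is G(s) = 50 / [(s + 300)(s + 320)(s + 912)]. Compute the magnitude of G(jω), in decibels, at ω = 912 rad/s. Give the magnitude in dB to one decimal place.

-147.6 dB

|j912 + 300| = √(912² + 300²) = 960.1
|j912 + 320| = √(912² + 320²) = 966.5
|j912 + 912| = √(912² + 912²) = 1290
|G(j912)| = 50 / (960.1 × 966.5 × 1290) = 4.1778e-08
20 log₁₀(4.1778e-08) = -147.58 dB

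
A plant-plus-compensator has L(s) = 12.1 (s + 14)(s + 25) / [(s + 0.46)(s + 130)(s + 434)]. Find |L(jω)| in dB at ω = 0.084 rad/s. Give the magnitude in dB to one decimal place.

-15.9 dB

|j0.084 + 14| = √(0.084² + 14²) = 14
|j0.084 + 25| = √(0.084² + 25²) = 25
|j0.084 + 0.46| = √(0.084² + 0.46²) = 0.4676
|j0.084 + 130| = √(0.084² + 130²) = 130
|j0.084 + 434| = √(0.084² + 434²) = 434
|L(j0.084)| = 12.1 × 14 × 25 / (0.4676 × 130 × 434) = 0.16053
20 log₁₀(0.16053) = -15.89 dB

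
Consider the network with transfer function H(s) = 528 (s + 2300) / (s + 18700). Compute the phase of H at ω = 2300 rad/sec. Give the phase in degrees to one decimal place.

38.0 deg

∠(j2300 + 2300) = arctan(2300/2300) = 45.00°
∠(j2300 + 18700) = arctan(2300/18700) = 7.01°
∠H(j2300) = 45.00° − 7.01° = 37.99°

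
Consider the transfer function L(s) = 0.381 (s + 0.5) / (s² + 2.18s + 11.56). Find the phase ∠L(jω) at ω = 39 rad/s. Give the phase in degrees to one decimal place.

∠(j39 + 0.5) = arctan(39/0.5) = 89.27°
∠[(j39)² + 2.18(j39) + 11.56] = ∠[-1509.4 + j85.02] = 176.78°
∠L(j39) = 89.27° − 176.78° = -87.51°

-87.5°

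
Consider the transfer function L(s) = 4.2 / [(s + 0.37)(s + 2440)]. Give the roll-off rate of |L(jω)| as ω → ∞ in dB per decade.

-40 dB/decade

With 0 zeros and 2 poles, the high-frequency asymptotic slope is 20 × (0 − 2) = -40 dB/decade.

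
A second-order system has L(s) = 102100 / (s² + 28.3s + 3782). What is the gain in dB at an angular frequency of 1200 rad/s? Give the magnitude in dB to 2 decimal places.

-22.97 dB

|(j1200)² + 28.3(j1200) + 3782| = |-1.4362e+06 + j33960| = 1.437e+06
|L(j1200)| = 102100 / 1.437e+06 = 0.07107
20 log₁₀(0.07107) = -22.966 dB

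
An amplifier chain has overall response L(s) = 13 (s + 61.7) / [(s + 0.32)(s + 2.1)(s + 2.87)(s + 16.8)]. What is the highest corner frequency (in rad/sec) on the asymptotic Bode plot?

61.7 rad/sec

Break frequencies occur at each pole and zero magnitude: 0.32 rad/sec, 2.1 rad/sec, 2.87 rad/sec, 16.8 rad/sec, 61.7 rad/sec.
The highest is 61.7 rad/sec.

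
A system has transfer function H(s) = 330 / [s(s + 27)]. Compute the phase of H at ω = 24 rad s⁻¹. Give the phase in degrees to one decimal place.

-131.6°

∠(j24 + 27) = arctan(24/27) = 41.63°
∠(j24) = 90.00°
∠H(j24) = − (41.63° + 90.00°) = -131.63°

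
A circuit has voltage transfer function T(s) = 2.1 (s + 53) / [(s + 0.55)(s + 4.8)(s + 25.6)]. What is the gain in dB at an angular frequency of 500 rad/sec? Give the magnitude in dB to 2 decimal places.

|j500 + 53| = √(500² + 53²) = 502.8
|j500 + 0.55| = √(500² + 0.55²) = 500
|j500 + 4.8| = √(500² + 4.8²) = 500
|j500 + 25.6| = √(500² + 25.6²) = 500.7
|T(j500)| = 2.1 × 502.8 / (500 × 500 × 500.7) = 8.4356e-06
20 log₁₀(8.4356e-06) = -101.478 dB

-101.48 dB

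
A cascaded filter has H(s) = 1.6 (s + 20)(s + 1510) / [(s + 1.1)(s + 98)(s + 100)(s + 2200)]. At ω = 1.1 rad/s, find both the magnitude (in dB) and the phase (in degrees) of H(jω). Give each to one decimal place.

|j1.1 + 20| = √(1.1² + 20²) = 20.03
|j1.1 + 1510| = √(1.1² + 1510²) = 1510
|j1.1 + 1.1| = √(1.1² + 1.1²) = 1.556
|j1.1 + 98| = √(1.1² + 98²) = 98.01
|j1.1 + 100| = √(1.1² + 100²) = 100
|j1.1 + 2200| = √(1.1² + 2200²) = 2200
|H(j1.1)| = 1.6 × 20.03 × 1510 / (1.556 × 98.01 × 100 × 2200) = 0.0014427
20 log₁₀(0.0014427) = -56.82 dB
∠(j1.1 + 20) = arctan(1.1/20) = 3.15°
∠(j1.1 + 1510) = arctan(1.1/1510) = 0.04°
∠(j1.1 + 1.1) = arctan(1.1/1.1) = 45.00°
∠(j1.1 + 98) = arctan(1.1/98) = 0.64°
∠(j1.1 + 100) = arctan(1.1/100) = 0.63°
∠(j1.1 + 2200) = arctan(1.1/2200) = 0.03°
∠H(j1.1) = 3.15° + 0.04° − (45.00° + 0.64° + 0.63° + 0.03°) = -43.11°

|H| = -56.8 dB, ∠H = -43.1°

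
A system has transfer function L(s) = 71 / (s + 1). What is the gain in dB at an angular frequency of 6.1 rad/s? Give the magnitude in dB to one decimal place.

21.2 dB

|j6.1 + 1| = √(6.1² + 1²) = 6.181
|L(j6.1)| = 71 / 6.181 = 11.486
20 log₁₀(11.486) = 21.20 dB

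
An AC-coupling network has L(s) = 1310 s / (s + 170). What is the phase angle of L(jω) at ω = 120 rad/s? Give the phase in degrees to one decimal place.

∠(j120) = 90.00°
∠(j120 + 170) = arctan(120/170) = 35.22°
∠L(j120) = 90.00° − 35.22° = 54.78°

54.8°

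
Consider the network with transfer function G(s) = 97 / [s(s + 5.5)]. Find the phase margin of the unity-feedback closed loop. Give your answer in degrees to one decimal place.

31.1 deg

Gain crossover: |G(jω)| = 1 at ω ≈ 9.11 rad/s.
∠G(j9.11) = −90° − arctan(9.11/5.5) ≈ -148.89°
PM = 180° + (-148.89°) = 31.11°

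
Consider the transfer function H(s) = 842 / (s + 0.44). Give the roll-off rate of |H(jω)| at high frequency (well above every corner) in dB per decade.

With 0 zeros and 1 pole, the high-frequency asymptotic slope is 20 × (0 − 1) = -20 dB/decade.

-20 dB/decade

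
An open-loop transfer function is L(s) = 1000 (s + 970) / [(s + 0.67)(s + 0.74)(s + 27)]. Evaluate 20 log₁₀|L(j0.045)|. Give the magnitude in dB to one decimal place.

|j0.045 + 970| = √(0.045² + 970²) = 970
|j0.045 + 0.67| = √(0.045² + 0.67²) = 0.6715
|j0.045 + 0.74| = √(0.045² + 0.74²) = 0.7414
|j0.045 + 27| = √(0.045² + 27²) = 27
|L(j0.045)| = 1000 × 970 / (0.6715 × 0.7414 × 27) = 72164
20 log₁₀(72164) = 97.17 dB

97.2 dB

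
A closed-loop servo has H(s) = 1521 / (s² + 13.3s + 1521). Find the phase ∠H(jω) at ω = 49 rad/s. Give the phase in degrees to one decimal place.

∠[(j49)² + 13.3(j49) + 1521] = ∠[-880 + j651.7] = 143.48°
∠H(j49) = −143.48° = -143.48°

-143.5°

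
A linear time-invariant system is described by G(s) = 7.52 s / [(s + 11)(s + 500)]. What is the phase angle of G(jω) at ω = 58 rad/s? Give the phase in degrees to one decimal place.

∠(j58) = 90.00°
∠(j58 + 11) = arctan(58/11) = 79.26°
∠(j58 + 500) = arctan(58/500) = 6.62°
∠G(j58) = 90.00° − (79.26° + 6.62°) = 4.12°

4.1 deg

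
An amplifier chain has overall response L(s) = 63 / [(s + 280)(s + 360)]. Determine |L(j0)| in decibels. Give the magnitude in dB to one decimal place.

L(0) = 63 / (280 × 360) = 0.000625
20 log₁₀(0.000625) = -64.08 dB

-64.1 dB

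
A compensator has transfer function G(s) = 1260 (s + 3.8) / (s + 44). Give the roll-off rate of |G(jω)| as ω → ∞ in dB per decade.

0 dB/decade

With 1 zero and 1 pole, the high-frequency asymptotic slope is 20 × (1 − 1) = 0 dB/decade.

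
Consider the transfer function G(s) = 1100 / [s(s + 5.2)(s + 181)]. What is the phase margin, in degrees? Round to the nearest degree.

77°

Gain crossover: |G(jω)| = 1 at ω ≈ 1.14 rad/sec.
∠G(j1.14) = −90° − arctan(1.14/5.2) − arctan(1.14/181) ≈ -102.74°
PM = 180° + (-102.74°) = 77.26°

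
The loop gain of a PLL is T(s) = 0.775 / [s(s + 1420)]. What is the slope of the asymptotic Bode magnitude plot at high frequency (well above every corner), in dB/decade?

With 0 zeros and 2 poles, the high-frequency asymptotic slope is 20 × (0 − 2) = -40 dB/decade.

-40 dB/decade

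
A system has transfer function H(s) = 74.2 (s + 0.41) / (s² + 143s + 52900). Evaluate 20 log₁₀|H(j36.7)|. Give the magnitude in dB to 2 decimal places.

-25.59 dB

|j36.7 + 0.41| = √(36.7² + 0.41²) = 36.7
|(j36.7)² + 143(j36.7) + 52900| = |51553 + j5248.1| = 5.182e+04
|H(j36.7)| = 74.2 × 36.7 / 5.182e+04 = 0.052554
20 log₁₀(0.052554) = -25.588 dB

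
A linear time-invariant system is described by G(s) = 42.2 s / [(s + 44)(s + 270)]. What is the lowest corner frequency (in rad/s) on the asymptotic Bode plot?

44 rad/s

Break frequencies occur at each pole and zero magnitude: 44 rad/s, 270 rad/s.
The lowest is 44 rad/s.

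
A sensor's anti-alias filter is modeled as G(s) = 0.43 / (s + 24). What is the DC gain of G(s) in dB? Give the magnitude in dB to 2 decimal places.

-34.93 dB

G(0) = 0.43 / 24 = 0.017917
20 log₁₀(0.017917) = -34.935 dB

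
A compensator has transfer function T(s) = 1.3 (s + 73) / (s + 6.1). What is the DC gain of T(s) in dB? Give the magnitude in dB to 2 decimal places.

23.84 dB

T(0) = 1.3 × 73 / 6.1 = 15.557
20 log₁₀(15.557) = 23.839 dB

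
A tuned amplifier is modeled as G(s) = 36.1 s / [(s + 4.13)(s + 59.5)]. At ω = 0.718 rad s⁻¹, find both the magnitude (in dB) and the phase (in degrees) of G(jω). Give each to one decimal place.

|G| = -19.7 dB, ∠G = 79.4°

|j0.718| = 0.718
|j0.718 + 4.13| = √(0.718² + 4.13²) = 4.192
|j0.718 + 59.5| = √(0.718² + 59.5²) = 59.5
|G(j0.718)| = 36.1 × 0.718 / (4.192 × 59.5) = 0.10391
20 log₁₀(0.10391) = -19.67 dB
∠(j0.718) = 90.00°
∠(j0.718 + 4.13) = arctan(0.718/4.13) = 9.86°
∠(j0.718 + 59.5) = arctan(0.718/59.5) = 0.69°
∠G(j0.718) = 90.00° − (9.86° + 0.69°) = 79.45°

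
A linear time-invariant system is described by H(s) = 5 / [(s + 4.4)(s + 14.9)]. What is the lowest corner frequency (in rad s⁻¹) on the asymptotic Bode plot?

4.4 rad s⁻¹

Break frequencies occur at each pole and zero magnitude: 4.4 rad s⁻¹, 14.9 rad s⁻¹.
The lowest is 4.4 rad s⁻¹.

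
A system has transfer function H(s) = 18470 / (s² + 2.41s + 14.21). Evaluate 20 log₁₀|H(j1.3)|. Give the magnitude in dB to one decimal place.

|(j1.3)² + 2.41(j1.3) + 14.21| = |12.52 + j3.133| = 12.91
|H(j1.3)| = 18470 / 12.91 = 1431.1
20 log₁₀(1431.1) = 63.11 dB

63.1 dB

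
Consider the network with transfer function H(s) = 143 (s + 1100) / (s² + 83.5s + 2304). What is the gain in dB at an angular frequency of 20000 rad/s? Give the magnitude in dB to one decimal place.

|j20000 + 1100| = √(20000² + 1100²) = 2.003e+04
|(j20000)² + 83.5(j20000) + 2304| = |-4e+08 + j1.67e+06| = 4e+08
|H(j20000)| = 143 × 2.003e+04 / 4e+08 = 0.0071608
20 log₁₀(0.0071608) = -42.90 dB

-42.9 dB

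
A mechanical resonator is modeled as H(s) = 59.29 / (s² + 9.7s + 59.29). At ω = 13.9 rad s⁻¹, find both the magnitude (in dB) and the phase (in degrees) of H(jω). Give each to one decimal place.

|H| = -10.1 dB, ∠H = -134.8 deg

|(j13.9)² + 9.7(j13.9) + 59.29| = |-133.92 + j134.83| = 190
|H(j13.9)| = 59.29 / 190 = 0.31199
20 log₁₀(0.31199) = -10.12 dB
∠[(j13.9)² + 9.7(j13.9) + 59.29] = ∠[-133.92 + j134.83] = 134.81°
∠H(j13.9) = −134.81° = -134.81°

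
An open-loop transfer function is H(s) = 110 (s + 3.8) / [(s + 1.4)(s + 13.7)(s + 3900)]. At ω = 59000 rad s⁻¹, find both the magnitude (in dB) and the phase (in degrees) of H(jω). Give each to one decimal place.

|j59000 + 3.8| = √(59000² + 3.8²) = 5.9e+04
|j59000 + 1.4| = √(59000² + 1.4²) = 5.9e+04
|j59000 + 13.7| = √(59000² + 13.7²) = 5.9e+04
|j59000 + 3900| = √(59000² + 3900²) = 5.913e+04
|H(j59000)| = 110 × 5.9e+04 / (5.9e+04 × 5.9e+04 × 5.913e+04) = 3.1531e-08
20 log₁₀(3.1531e-08) = -150.03 dB
∠(j59000 + 3.8) = arctan(59000/3.8) = 90.00°
∠(j59000 + 1.4) = arctan(59000/1.4) = 90.00°
∠(j59000 + 13.7) = arctan(59000/13.7) = 89.99°
∠(j59000 + 3900) = arctan(59000/3900) = 86.22°
∠H(j59000) = 90.00° − (90.00° + 89.99° + 86.22°) = -176.21°

|H| = -150.0 dB, ∠H = -176.2 deg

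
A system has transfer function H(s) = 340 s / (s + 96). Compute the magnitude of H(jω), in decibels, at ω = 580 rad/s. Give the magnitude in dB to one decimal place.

50.5 dB

|j580| = 580
|j580 + 96| = √(580² + 96²) = 587.9
|H(j580)| = 340 × 580 / 587.9 = 335.44
20 log₁₀(335.44) = 50.51 dB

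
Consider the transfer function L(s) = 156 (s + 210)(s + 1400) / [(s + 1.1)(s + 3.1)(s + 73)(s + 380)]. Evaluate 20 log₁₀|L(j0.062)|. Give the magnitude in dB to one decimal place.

|j0.062 + 210| = √(0.062² + 210²) = 210
|j0.062 + 1400| = √(0.062² + 1400²) = 1400
|j0.062 + 1.1| = √(0.062² + 1.1²) = 1.102
|j0.062 + 3.1| = √(0.062² + 3.1²) = 3.101
|j0.062 + 73| = √(0.062² + 73²) = 73
|j0.062 + 380| = √(0.062² + 380²) = 380
|L(j0.062)| = 156 × 210 × 1400 / (1.102 × 3.101 × 73 × 380) = 483.99
20 log₁₀(483.99) = 53.70 dB

53.7 dB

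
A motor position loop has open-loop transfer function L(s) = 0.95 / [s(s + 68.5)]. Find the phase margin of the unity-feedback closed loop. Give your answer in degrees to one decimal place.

90.0°

Gain crossover: |L(jω)| = 1 at ω ≈ 0.0139 rad/sec.
∠L(j0.0139) = −90° − arctan(0.0139/68.5) ≈ -90.01°
PM = 180° + (-90.01°) = 89.99°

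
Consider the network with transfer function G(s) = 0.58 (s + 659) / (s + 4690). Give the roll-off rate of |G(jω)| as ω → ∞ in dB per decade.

With 1 zero and 1 pole, the high-frequency asymptotic slope is 20 × (1 − 1) = 0 dB/decade.

0 dB/decade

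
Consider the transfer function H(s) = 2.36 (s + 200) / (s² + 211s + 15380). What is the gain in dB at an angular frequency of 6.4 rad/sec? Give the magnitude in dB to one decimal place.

-30.3 dB

|j6.4 + 200| = √(6.4² + 200²) = 200.1
|(j6.4)² + 211(j6.4) + 15380| = |15339 + j1350.4| = 1.54e+04
|H(j6.4)| = 2.36 × 200.1 / 1.54e+04 = 0.030668
20 log₁₀(0.030668) = -30.27 dB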